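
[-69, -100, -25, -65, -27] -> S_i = Random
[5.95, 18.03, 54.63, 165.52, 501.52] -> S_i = 5.95*3.03^i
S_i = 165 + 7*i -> [165, 172, 179, 186, 193]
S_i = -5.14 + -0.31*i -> [-5.14, -5.45, -5.76, -6.07, -6.38]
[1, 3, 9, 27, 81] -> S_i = 1*3^i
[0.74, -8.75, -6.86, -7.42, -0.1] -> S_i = Random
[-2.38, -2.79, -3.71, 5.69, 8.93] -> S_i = Random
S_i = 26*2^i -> [26, 52, 104, 208, 416]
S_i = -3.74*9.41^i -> [-3.74, -35.19, -331.17, -3116.31, -29324.46]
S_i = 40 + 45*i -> [40, 85, 130, 175, 220]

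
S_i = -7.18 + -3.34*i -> [-7.18, -10.52, -13.86, -17.2, -20.54]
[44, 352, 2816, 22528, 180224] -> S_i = 44*8^i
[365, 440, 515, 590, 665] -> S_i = 365 + 75*i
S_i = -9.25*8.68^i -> [-9.25, -80.29, -696.92, -6049.24, -52507.41]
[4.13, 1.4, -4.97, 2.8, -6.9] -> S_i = Random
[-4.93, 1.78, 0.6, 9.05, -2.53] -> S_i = Random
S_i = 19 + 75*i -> [19, 94, 169, 244, 319]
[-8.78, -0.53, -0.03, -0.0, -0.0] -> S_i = -8.78*0.06^i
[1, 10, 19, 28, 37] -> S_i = 1 + 9*i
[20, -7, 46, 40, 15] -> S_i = Random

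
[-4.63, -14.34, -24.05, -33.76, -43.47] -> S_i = -4.63 + -9.71*i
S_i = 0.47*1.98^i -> [0.47, 0.93, 1.84, 3.65, 7.22]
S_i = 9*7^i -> [9, 63, 441, 3087, 21609]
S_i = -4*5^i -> [-4, -20, -100, -500, -2500]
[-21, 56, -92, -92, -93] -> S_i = Random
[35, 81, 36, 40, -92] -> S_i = Random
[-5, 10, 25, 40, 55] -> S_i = -5 + 15*i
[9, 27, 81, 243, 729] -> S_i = 9*3^i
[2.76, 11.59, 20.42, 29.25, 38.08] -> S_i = 2.76 + 8.83*i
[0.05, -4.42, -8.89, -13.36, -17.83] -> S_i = 0.05 + -4.47*i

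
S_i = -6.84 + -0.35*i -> [-6.84, -7.19, -7.54, -7.89, -8.24]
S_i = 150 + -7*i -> [150, 143, 136, 129, 122]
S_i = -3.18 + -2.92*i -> [-3.18, -6.1, -9.02, -11.94, -14.86]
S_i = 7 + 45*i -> [7, 52, 97, 142, 187]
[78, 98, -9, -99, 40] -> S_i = Random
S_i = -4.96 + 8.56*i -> [-4.96, 3.6, 12.16, 20.72, 29.28]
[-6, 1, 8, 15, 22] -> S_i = -6 + 7*i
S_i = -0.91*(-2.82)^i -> [-0.91, 2.57, -7.24, 20.41, -57.55]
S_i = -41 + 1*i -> [-41, -40, -39, -38, -37]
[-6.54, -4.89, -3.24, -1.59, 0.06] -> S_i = -6.54 + 1.65*i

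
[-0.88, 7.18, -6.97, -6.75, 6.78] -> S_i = Random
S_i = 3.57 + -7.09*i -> [3.57, -3.52, -10.61, -17.7, -24.79]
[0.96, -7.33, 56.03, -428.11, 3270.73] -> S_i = 0.96*(-7.64)^i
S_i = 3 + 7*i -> [3, 10, 17, 24, 31]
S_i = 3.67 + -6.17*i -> [3.67, -2.5, -8.67, -14.84, -21.01]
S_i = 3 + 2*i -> [3, 5, 7, 9, 11]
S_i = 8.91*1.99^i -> [8.91, 17.73, 35.28, 70.22, 139.73]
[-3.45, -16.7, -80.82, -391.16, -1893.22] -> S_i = -3.45*4.84^i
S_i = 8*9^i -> [8, 72, 648, 5832, 52488]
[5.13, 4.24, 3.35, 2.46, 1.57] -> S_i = 5.13 + -0.89*i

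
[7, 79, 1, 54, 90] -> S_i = Random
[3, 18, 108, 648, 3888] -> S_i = 3*6^i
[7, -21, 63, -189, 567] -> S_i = 7*-3^i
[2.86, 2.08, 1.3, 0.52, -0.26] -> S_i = 2.86 + -0.78*i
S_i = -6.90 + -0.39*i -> [-6.9, -7.29, -7.68, -8.07, -8.46]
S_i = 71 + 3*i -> [71, 74, 77, 80, 83]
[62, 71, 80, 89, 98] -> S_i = 62 + 9*i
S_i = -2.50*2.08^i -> [-2.5, -5.2, -10.82, -22.5, -46.79]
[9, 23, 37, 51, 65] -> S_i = 9 + 14*i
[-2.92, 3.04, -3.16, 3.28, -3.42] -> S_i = -2.92*(-1.04)^i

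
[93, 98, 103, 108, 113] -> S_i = 93 + 5*i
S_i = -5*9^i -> [-5, -45, -405, -3645, -32805]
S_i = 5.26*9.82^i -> [5.26, 51.65, 507.23, 4981.04, 48913.83]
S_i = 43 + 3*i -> [43, 46, 49, 52, 55]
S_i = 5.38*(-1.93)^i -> [5.38, -10.38, 20.04, -38.68, 74.65]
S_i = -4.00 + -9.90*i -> [-4.0, -13.9, -23.8, -33.7, -43.6]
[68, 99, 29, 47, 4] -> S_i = Random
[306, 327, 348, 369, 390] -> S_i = 306 + 21*i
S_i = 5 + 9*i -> [5, 14, 23, 32, 41]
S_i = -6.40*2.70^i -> [-6.4, -17.28, -46.66, -125.97, -340.12]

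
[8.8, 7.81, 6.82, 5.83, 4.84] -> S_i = 8.80 + -0.99*i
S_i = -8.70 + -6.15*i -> [-8.7, -14.85, -21.0, -27.15, -33.3]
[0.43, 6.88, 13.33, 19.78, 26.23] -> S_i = 0.43 + 6.45*i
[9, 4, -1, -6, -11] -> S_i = 9 + -5*i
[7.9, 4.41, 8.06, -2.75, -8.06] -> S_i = Random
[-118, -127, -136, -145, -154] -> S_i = -118 + -9*i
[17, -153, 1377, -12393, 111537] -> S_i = 17*-9^i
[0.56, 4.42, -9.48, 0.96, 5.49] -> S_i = Random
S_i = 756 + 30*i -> [756, 786, 816, 846, 876]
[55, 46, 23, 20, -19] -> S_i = Random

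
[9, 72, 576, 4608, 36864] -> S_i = 9*8^i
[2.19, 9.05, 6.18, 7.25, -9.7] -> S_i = Random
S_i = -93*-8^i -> [-93, 744, -5952, 47616, -380928]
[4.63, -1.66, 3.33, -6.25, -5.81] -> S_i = Random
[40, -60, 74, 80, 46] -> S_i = Random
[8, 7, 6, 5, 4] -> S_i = 8 + -1*i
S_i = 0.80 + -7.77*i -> [0.8, -6.97, -14.74, -22.51, -30.28]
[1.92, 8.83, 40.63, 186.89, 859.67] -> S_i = 1.92*4.60^i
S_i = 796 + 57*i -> [796, 853, 910, 967, 1024]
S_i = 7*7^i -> [7, 49, 343, 2401, 16807]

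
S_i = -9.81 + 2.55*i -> [-9.81, -7.26, -4.71, -2.16, 0.39]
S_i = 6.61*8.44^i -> [6.61, 55.79, 470.85, 3974.01, 33540.63]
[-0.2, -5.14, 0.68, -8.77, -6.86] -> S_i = Random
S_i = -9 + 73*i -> [-9, 64, 137, 210, 283]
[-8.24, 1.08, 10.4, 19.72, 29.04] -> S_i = -8.24 + 9.32*i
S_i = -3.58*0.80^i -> [-3.58, -2.86, -2.29, -1.83, -1.47]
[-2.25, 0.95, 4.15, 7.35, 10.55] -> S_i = -2.25 + 3.20*i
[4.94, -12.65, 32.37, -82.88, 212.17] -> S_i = 4.94*(-2.56)^i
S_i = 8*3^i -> [8, 24, 72, 216, 648]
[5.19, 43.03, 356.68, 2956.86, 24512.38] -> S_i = 5.19*8.29^i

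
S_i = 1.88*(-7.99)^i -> [1.88, -15.02, 120.02, -958.95, 7662.05]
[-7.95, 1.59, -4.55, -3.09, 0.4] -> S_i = Random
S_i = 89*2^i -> [89, 178, 356, 712, 1424]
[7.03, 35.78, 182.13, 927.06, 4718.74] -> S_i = 7.03*5.09^i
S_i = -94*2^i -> [-94, -188, -376, -752, -1504]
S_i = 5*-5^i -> [5, -25, 125, -625, 3125]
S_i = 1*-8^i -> [1, -8, 64, -512, 4096]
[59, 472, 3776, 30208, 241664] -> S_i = 59*8^i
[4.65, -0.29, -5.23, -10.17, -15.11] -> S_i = 4.65 + -4.94*i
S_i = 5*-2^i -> [5, -10, 20, -40, 80]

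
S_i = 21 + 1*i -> [21, 22, 23, 24, 25]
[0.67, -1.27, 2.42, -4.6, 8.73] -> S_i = 0.67*(-1.90)^i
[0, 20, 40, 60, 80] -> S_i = 0 + 20*i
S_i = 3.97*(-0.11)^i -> [3.97, -0.44, 0.05, -0.01, 0.0]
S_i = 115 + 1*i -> [115, 116, 117, 118, 119]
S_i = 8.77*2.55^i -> [8.77, 22.36, 57.03, 145.42, 370.82]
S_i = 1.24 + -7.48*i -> [1.24, -6.24, -13.72, -21.2, -28.68]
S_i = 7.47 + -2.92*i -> [7.47, 4.55, 1.63, -1.29, -4.21]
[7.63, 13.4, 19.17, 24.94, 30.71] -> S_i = 7.63 + 5.77*i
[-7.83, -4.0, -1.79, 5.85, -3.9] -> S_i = Random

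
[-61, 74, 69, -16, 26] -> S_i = Random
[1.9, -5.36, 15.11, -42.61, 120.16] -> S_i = 1.90*(-2.82)^i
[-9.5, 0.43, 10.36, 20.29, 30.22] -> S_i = -9.50 + 9.93*i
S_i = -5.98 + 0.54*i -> [-5.98, -5.44, -4.9, -4.36, -3.82]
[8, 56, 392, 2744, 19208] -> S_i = 8*7^i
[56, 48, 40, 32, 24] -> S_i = 56 + -8*i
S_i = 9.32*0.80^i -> [9.32, 7.46, 5.96, 4.77, 3.82]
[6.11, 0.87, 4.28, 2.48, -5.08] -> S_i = Random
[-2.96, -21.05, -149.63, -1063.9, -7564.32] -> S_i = -2.96*7.11^i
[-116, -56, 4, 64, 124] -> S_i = -116 + 60*i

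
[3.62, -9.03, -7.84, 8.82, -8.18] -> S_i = Random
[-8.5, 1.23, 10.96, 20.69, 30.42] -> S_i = -8.50 + 9.73*i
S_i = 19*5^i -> [19, 95, 475, 2375, 11875]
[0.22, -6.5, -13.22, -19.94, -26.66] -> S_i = 0.22 + -6.72*i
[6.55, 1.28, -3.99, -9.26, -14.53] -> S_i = 6.55 + -5.27*i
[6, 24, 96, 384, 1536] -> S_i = 6*4^i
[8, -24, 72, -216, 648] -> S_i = 8*-3^i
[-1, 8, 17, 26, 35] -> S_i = -1 + 9*i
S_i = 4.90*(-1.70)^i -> [4.9, -8.33, 14.16, -24.07, 40.93]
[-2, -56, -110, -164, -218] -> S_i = -2 + -54*i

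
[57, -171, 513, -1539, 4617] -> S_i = 57*-3^i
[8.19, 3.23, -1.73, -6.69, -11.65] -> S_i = 8.19 + -4.96*i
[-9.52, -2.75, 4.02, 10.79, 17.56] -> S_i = -9.52 + 6.77*i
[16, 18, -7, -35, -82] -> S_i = Random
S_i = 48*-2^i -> [48, -96, 192, -384, 768]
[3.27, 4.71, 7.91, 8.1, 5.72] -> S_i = Random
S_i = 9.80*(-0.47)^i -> [9.8, -4.61, 2.16, -1.02, 0.48]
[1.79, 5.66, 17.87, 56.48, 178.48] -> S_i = 1.79*3.16^i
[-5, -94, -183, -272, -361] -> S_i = -5 + -89*i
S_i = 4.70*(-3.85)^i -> [4.7, -18.1, 69.67, -268.21, 1032.62]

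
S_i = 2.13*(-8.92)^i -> [2.13, -19.0, 169.48, -1511.73, 13484.63]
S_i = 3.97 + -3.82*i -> [3.97, 0.15, -3.67, -7.49, -11.31]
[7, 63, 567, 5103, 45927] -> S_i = 7*9^i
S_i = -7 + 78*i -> [-7, 71, 149, 227, 305]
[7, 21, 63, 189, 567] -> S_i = 7*3^i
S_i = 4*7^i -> [4, 28, 196, 1372, 9604]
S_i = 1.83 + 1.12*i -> [1.83, 2.95, 4.07, 5.19, 6.31]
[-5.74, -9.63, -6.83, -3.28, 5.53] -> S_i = Random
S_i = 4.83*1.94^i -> [4.83, 9.37, 18.18, 35.27, 68.42]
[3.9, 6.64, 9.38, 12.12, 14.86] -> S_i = 3.90 + 2.74*i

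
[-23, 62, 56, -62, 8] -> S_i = Random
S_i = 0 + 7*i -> [0, 7, 14, 21, 28]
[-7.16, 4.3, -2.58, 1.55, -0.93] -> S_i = -7.16*(-0.60)^i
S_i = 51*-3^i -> [51, -153, 459, -1377, 4131]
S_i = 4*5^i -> [4, 20, 100, 500, 2500]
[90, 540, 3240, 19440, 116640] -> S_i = 90*6^i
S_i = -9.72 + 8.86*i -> [-9.72, -0.86, 8.0, 16.86, 25.72]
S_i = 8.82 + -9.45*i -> [8.82, -0.63, -10.08, -19.53, -28.98]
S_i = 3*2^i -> [3, 6, 12, 24, 48]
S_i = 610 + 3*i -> [610, 613, 616, 619, 622]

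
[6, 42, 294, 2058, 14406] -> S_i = 6*7^i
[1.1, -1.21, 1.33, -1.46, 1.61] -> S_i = 1.10*(-1.10)^i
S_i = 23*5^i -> [23, 115, 575, 2875, 14375]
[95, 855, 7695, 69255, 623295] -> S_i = 95*9^i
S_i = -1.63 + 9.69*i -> [-1.63, 8.06, 17.75, 27.44, 37.13]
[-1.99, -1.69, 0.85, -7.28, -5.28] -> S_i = Random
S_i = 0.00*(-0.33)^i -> [0.0, -0.0, 0.0, -0.0, 0.0]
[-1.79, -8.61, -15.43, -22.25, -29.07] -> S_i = -1.79 + -6.82*i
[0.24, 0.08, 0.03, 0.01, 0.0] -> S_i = 0.24*0.34^i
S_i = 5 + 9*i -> [5, 14, 23, 32, 41]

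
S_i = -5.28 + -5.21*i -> [-5.28, -10.49, -15.7, -20.91, -26.12]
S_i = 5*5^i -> [5, 25, 125, 625, 3125]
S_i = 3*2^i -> [3, 6, 12, 24, 48]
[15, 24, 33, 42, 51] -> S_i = 15 + 9*i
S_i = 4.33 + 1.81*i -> [4.33, 6.14, 7.95, 9.76, 11.57]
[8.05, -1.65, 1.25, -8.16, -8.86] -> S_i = Random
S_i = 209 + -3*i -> [209, 206, 203, 200, 197]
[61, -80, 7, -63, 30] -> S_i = Random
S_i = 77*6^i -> [77, 462, 2772, 16632, 99792]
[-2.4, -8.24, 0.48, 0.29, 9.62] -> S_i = Random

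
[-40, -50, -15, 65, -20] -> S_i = Random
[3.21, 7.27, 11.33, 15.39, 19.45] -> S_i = 3.21 + 4.06*i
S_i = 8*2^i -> [8, 16, 32, 64, 128]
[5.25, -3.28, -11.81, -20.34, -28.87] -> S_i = 5.25 + -8.53*i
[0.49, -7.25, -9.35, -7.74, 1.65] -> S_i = Random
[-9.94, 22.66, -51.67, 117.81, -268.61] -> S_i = -9.94*(-2.28)^i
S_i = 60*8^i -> [60, 480, 3840, 30720, 245760]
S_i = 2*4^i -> [2, 8, 32, 128, 512]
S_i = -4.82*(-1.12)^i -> [-4.82, 5.4, -6.05, 6.77, -7.58]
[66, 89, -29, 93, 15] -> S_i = Random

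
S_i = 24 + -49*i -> [24, -25, -74, -123, -172]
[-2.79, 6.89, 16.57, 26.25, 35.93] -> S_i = -2.79 + 9.68*i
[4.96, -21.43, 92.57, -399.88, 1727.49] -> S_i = 4.96*(-4.32)^i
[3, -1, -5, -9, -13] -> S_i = 3 + -4*i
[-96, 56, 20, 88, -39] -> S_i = Random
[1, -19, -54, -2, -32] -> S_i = Random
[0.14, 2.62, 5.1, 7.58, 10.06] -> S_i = 0.14 + 2.48*i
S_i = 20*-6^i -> [20, -120, 720, -4320, 25920]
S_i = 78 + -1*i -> [78, 77, 76, 75, 74]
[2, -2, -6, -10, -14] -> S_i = 2 + -4*i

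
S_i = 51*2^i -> [51, 102, 204, 408, 816]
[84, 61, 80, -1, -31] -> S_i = Random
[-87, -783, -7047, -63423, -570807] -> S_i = -87*9^i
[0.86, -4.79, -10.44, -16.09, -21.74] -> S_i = 0.86 + -5.65*i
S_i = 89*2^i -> [89, 178, 356, 712, 1424]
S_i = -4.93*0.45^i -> [-4.93, -2.22, -1.0, -0.45, -0.2]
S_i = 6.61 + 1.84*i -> [6.61, 8.45, 10.29, 12.13, 13.97]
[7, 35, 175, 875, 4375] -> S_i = 7*5^i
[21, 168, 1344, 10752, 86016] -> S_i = 21*8^i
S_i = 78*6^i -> [78, 468, 2808, 16848, 101088]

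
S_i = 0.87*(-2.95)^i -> [0.87, -2.57, 7.57, -22.33, 65.89]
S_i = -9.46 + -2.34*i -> [-9.46, -11.8, -14.14, -16.48, -18.82]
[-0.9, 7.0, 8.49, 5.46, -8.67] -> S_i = Random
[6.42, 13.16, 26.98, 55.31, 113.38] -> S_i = 6.42*2.05^i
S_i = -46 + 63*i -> [-46, 17, 80, 143, 206]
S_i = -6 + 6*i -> [-6, 0, 6, 12, 18]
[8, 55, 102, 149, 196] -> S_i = 8 + 47*i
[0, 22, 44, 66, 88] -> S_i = 0 + 22*i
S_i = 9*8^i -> [9, 72, 576, 4608, 36864]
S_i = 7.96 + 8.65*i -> [7.96, 16.61, 25.26, 33.91, 42.56]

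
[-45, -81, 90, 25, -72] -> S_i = Random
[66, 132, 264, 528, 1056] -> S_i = 66*2^i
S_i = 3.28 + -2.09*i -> [3.28, 1.19, -0.9, -2.99, -5.08]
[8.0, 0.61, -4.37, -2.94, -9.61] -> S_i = Random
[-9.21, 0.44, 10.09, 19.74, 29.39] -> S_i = -9.21 + 9.65*i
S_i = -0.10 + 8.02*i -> [-0.1, 7.92, 15.94, 23.96, 31.98]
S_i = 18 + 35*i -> [18, 53, 88, 123, 158]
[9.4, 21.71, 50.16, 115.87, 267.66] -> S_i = 9.40*2.31^i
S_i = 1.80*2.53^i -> [1.8, 4.55, 11.52, 29.15, 73.75]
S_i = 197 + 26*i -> [197, 223, 249, 275, 301]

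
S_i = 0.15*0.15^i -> [0.15, 0.02, 0.0, 0.0, 0.0]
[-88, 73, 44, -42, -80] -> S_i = Random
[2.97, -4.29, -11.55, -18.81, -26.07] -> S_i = 2.97 + -7.26*i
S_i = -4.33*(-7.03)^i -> [-4.33, 30.44, -213.99, 1504.37, -10575.7]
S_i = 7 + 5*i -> [7, 12, 17, 22, 27]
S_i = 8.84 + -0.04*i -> [8.84, 8.8, 8.76, 8.72, 8.68]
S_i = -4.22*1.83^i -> [-4.22, -7.72, -14.13, -25.86, -47.33]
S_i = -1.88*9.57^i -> [-1.88, -17.99, -172.18, -1647.76, -15769.05]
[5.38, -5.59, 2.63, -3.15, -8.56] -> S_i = Random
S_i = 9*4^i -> [9, 36, 144, 576, 2304]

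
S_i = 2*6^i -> [2, 12, 72, 432, 2592]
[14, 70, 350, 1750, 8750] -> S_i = 14*5^i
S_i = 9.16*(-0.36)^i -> [9.16, -3.3, 1.19, -0.43, 0.15]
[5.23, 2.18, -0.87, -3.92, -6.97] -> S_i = 5.23 + -3.05*i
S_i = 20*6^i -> [20, 120, 720, 4320, 25920]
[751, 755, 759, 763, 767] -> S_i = 751 + 4*i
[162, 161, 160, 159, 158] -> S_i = 162 + -1*i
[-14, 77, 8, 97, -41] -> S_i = Random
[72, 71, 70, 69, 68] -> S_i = 72 + -1*i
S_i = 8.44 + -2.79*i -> [8.44, 5.65, 2.86, 0.07, -2.72]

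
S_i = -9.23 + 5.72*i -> [-9.23, -3.51, 2.21, 7.93, 13.65]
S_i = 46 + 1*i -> [46, 47, 48, 49, 50]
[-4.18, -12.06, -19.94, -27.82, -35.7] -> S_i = -4.18 + -7.88*i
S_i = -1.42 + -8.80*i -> [-1.42, -10.22, -19.02, -27.82, -36.62]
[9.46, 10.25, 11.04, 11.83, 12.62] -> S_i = 9.46 + 0.79*i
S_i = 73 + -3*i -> [73, 70, 67, 64, 61]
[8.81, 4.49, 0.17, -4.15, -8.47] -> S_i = 8.81 + -4.32*i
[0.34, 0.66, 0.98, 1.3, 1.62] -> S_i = 0.34 + 0.32*i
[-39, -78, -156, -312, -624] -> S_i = -39*2^i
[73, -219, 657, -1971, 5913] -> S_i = 73*-3^i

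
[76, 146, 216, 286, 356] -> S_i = 76 + 70*i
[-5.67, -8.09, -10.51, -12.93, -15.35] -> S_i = -5.67 + -2.42*i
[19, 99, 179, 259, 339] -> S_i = 19 + 80*i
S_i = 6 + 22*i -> [6, 28, 50, 72, 94]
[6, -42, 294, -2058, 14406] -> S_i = 6*-7^i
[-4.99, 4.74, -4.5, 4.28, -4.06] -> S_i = -4.99*(-0.95)^i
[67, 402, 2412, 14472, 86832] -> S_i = 67*6^i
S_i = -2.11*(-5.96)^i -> [-2.11, 12.58, -74.95, 446.71, -2662.36]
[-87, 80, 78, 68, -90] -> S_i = Random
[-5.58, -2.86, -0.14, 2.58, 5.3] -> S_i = -5.58 + 2.72*i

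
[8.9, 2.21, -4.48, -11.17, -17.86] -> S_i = 8.90 + -6.69*i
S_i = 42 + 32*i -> [42, 74, 106, 138, 170]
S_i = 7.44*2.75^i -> [7.44, 20.46, 56.26, 154.73, 425.5]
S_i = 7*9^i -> [7, 63, 567, 5103, 45927]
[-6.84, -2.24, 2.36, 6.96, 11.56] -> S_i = -6.84 + 4.60*i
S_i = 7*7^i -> [7, 49, 343, 2401, 16807]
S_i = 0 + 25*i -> [0, 25, 50, 75, 100]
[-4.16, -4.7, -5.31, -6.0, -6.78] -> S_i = -4.16*1.13^i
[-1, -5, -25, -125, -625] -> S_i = -1*5^i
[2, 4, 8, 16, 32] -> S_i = 2*2^i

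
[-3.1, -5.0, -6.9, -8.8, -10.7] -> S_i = -3.10 + -1.90*i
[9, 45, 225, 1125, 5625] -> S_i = 9*5^i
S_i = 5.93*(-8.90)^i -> [5.93, -52.78, 469.72, -4180.47, 37206.15]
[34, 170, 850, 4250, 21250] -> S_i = 34*5^i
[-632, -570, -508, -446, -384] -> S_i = -632 + 62*i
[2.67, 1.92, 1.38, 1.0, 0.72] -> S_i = 2.67*0.72^i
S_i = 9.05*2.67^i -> [9.05, 24.16, 64.52, 172.26, 459.93]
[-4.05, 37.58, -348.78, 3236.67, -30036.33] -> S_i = -4.05*(-9.28)^i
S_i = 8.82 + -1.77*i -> [8.82, 7.05, 5.28, 3.51, 1.74]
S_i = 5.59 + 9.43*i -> [5.59, 15.02, 24.45, 33.88, 43.31]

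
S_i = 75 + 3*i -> [75, 78, 81, 84, 87]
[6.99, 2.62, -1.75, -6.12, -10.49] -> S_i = 6.99 + -4.37*i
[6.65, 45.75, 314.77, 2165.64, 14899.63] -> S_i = 6.65*6.88^i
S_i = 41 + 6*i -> [41, 47, 53, 59, 65]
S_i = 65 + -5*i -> [65, 60, 55, 50, 45]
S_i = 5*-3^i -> [5, -15, 45, -135, 405]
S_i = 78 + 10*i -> [78, 88, 98, 108, 118]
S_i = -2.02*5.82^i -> [-2.02, -11.76, -68.42, -398.22, -2317.63]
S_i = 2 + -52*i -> [2, -50, -102, -154, -206]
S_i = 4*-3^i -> [4, -12, 36, -108, 324]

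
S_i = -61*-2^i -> [-61, 122, -244, 488, -976]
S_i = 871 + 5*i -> [871, 876, 881, 886, 891]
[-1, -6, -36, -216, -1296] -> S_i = -1*6^i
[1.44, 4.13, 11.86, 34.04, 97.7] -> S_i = 1.44*2.87^i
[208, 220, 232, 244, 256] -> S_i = 208 + 12*i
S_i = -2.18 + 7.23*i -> [-2.18, 5.05, 12.28, 19.51, 26.74]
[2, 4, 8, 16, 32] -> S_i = 2*2^i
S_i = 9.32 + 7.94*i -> [9.32, 17.26, 25.2, 33.14, 41.08]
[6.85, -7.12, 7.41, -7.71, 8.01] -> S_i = 6.85*(-1.04)^i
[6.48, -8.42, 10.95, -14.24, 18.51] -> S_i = 6.48*(-1.30)^i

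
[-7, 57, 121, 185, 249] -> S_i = -7 + 64*i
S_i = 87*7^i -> [87, 609, 4263, 29841, 208887]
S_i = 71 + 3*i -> [71, 74, 77, 80, 83]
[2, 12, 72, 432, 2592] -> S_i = 2*6^i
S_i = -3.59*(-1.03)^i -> [-3.59, 3.7, -3.81, 3.92, -4.04]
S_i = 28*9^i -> [28, 252, 2268, 20412, 183708]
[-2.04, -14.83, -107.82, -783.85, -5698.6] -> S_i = -2.04*7.27^i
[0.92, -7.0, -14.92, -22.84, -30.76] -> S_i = 0.92 + -7.92*i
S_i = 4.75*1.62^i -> [4.75, 7.7, 12.47, 20.19, 32.72]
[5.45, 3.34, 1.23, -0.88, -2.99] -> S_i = 5.45 + -2.11*i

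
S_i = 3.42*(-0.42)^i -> [3.42, -1.44, 0.6, -0.25, 0.11]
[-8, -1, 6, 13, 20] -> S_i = -8 + 7*i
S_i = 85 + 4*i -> [85, 89, 93, 97, 101]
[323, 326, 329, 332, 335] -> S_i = 323 + 3*i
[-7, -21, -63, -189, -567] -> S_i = -7*3^i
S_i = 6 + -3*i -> [6, 3, 0, -3, -6]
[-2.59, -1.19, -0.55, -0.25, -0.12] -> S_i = -2.59*0.46^i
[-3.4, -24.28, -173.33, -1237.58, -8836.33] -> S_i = -3.40*7.14^i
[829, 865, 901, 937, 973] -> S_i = 829 + 36*i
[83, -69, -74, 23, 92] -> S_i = Random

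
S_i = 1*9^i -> [1, 9, 81, 729, 6561]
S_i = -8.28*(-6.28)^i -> [-8.28, 52.0, -326.55, 2050.73, -12878.61]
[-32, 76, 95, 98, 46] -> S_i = Random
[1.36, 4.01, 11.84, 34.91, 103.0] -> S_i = 1.36*2.95^i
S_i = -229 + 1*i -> [-229, -228, -227, -226, -225]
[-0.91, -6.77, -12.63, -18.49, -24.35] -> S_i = -0.91 + -5.86*i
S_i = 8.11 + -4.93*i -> [8.11, 3.18, -1.75, -6.68, -11.61]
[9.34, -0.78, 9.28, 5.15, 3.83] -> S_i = Random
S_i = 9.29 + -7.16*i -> [9.29, 2.13, -5.03, -12.19, -19.35]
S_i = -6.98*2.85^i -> [-6.98, -19.89, -56.7, -161.58, -460.51]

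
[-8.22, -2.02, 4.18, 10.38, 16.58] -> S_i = -8.22 + 6.20*i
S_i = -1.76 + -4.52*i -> [-1.76, -6.28, -10.8, -15.32, -19.84]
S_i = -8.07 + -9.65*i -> [-8.07, -17.72, -27.37, -37.02, -46.67]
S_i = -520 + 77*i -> [-520, -443, -366, -289, -212]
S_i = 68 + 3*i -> [68, 71, 74, 77, 80]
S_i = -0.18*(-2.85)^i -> [-0.18, 0.51, -1.46, 4.17, -11.88]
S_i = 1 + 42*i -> [1, 43, 85, 127, 169]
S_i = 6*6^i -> [6, 36, 216, 1296, 7776]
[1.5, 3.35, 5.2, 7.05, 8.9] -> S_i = 1.50 + 1.85*i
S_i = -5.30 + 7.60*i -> [-5.3, 2.3, 9.9, 17.5, 25.1]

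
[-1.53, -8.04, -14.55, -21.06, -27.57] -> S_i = -1.53 + -6.51*i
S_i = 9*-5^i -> [9, -45, 225, -1125, 5625]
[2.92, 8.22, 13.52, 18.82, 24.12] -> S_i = 2.92 + 5.30*i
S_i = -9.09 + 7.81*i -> [-9.09, -1.28, 6.53, 14.34, 22.15]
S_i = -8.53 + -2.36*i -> [-8.53, -10.89, -13.25, -15.61, -17.97]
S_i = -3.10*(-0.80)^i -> [-3.1, 2.48, -1.98, 1.59, -1.27]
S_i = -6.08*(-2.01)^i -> [-6.08, 12.22, -24.56, 49.37, -99.24]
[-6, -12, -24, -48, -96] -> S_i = -6*2^i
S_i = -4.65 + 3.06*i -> [-4.65, -1.59, 1.47, 4.53, 7.59]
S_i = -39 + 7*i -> [-39, -32, -25, -18, -11]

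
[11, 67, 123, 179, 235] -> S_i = 11 + 56*i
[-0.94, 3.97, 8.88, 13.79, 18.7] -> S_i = -0.94 + 4.91*i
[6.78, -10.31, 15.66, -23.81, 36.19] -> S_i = 6.78*(-1.52)^i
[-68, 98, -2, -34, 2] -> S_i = Random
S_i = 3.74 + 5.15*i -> [3.74, 8.89, 14.04, 19.19, 24.34]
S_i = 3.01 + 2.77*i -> [3.01, 5.78, 8.55, 11.32, 14.09]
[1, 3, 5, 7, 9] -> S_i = 1 + 2*i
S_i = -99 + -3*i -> [-99, -102, -105, -108, -111]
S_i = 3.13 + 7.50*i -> [3.13, 10.63, 18.13, 25.63, 33.13]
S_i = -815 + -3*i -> [-815, -818, -821, -824, -827]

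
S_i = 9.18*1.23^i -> [9.18, 11.29, 13.89, 17.08, 21.01]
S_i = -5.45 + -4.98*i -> [-5.45, -10.43, -15.41, -20.39, -25.37]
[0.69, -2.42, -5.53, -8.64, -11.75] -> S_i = 0.69 + -3.11*i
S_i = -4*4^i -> [-4, -16, -64, -256, -1024]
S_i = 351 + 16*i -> [351, 367, 383, 399, 415]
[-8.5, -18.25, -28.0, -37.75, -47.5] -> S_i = -8.50 + -9.75*i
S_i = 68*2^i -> [68, 136, 272, 544, 1088]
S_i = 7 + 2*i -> [7, 9, 11, 13, 15]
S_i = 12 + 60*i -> [12, 72, 132, 192, 252]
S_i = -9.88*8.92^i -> [-9.88, -88.13, -786.12, -7012.16, -62548.42]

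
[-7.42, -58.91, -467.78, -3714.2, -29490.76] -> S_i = -7.42*7.94^i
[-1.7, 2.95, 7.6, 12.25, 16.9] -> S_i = -1.70 + 4.65*i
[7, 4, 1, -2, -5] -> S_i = 7 + -3*i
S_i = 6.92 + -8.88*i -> [6.92, -1.96, -10.84, -19.72, -28.6]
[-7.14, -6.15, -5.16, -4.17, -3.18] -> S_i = -7.14 + 0.99*i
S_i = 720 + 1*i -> [720, 721, 722, 723, 724]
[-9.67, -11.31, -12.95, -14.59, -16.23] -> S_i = -9.67 + -1.64*i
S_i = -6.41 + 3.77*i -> [-6.41, -2.64, 1.13, 4.9, 8.67]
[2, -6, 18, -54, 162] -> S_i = 2*-3^i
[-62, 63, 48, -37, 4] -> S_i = Random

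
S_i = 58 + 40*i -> [58, 98, 138, 178, 218]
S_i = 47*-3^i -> [47, -141, 423, -1269, 3807]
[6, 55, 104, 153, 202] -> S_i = 6 + 49*i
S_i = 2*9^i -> [2, 18, 162, 1458, 13122]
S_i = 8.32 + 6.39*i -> [8.32, 14.71, 21.1, 27.49, 33.88]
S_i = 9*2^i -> [9, 18, 36, 72, 144]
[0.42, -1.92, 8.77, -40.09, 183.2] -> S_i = 0.42*(-4.57)^i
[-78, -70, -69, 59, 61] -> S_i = Random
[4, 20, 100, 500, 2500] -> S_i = 4*5^i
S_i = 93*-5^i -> [93, -465, 2325, -11625, 58125]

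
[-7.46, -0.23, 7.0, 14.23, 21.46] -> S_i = -7.46 + 7.23*i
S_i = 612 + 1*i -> [612, 613, 614, 615, 616]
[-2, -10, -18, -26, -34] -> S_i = -2 + -8*i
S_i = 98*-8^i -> [98, -784, 6272, -50176, 401408]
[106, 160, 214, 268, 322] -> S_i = 106 + 54*i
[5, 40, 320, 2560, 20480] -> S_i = 5*8^i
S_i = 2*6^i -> [2, 12, 72, 432, 2592]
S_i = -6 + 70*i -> [-6, 64, 134, 204, 274]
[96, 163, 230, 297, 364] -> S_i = 96 + 67*i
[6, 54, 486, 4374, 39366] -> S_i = 6*9^i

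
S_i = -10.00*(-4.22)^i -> [-10.0, 42.2, -178.08, 751.51, -3171.39]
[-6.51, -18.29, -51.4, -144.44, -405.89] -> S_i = -6.51*2.81^i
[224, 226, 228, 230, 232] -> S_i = 224 + 2*i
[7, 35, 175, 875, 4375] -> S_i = 7*5^i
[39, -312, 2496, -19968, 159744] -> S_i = 39*-8^i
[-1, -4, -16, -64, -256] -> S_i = -1*4^i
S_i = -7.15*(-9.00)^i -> [-7.15, 64.35, -579.15, 5212.35, -46911.15]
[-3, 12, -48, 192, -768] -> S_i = -3*-4^i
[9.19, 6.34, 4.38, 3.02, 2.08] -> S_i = 9.19*0.69^i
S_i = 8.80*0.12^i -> [8.8, 1.06, 0.13, 0.02, 0.0]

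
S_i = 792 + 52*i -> [792, 844, 896, 948, 1000]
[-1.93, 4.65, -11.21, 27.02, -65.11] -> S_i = -1.93*(-2.41)^i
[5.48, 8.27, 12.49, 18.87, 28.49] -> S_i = 5.48*1.51^i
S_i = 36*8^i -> [36, 288, 2304, 18432, 147456]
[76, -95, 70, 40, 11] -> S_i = Random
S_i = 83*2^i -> [83, 166, 332, 664, 1328]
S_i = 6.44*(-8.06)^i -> [6.44, -51.91, 418.37, -3372.03, 27178.53]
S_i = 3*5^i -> [3, 15, 75, 375, 1875]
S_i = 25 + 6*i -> [25, 31, 37, 43, 49]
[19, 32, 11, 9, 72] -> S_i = Random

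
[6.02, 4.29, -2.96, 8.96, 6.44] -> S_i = Random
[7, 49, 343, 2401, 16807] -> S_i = 7*7^i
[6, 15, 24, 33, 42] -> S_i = 6 + 9*i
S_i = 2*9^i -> [2, 18, 162, 1458, 13122]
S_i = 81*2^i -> [81, 162, 324, 648, 1296]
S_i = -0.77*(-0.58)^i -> [-0.77, 0.45, -0.26, 0.15, -0.09]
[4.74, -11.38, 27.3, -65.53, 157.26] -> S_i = 4.74*(-2.40)^i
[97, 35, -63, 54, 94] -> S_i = Random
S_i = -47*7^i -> [-47, -329, -2303, -16121, -112847]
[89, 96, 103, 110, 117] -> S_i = 89 + 7*i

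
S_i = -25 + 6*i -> [-25, -19, -13, -7, -1]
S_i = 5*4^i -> [5, 20, 80, 320, 1280]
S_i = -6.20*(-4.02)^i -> [-6.2, 24.92, -100.19, 402.78, -1619.18]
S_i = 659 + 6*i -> [659, 665, 671, 677, 683]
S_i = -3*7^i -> [-3, -21, -147, -1029, -7203]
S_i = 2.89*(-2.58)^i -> [2.89, -7.46, 19.24, -49.63, 128.05]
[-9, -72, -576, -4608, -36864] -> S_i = -9*8^i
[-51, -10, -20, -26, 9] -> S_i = Random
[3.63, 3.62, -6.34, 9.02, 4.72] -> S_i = Random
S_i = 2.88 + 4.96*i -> [2.88, 7.84, 12.8, 17.76, 22.72]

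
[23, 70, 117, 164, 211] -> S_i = 23 + 47*i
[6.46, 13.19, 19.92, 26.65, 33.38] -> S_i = 6.46 + 6.73*i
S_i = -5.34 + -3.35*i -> [-5.34, -8.69, -12.04, -15.39, -18.74]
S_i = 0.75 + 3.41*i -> [0.75, 4.16, 7.57, 10.98, 14.39]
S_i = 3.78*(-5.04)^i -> [3.78, -19.05, 96.02, -483.93, 2439.01]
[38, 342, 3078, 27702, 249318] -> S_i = 38*9^i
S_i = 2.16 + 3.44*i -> [2.16, 5.6, 9.04, 12.48, 15.92]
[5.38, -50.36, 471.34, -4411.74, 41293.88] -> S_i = 5.38*(-9.36)^i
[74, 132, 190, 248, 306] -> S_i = 74 + 58*i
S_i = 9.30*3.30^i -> [9.3, 30.69, 101.28, 334.21, 1102.91]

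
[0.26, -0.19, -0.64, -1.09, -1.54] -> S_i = 0.26 + -0.45*i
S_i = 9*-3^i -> [9, -27, 81, -243, 729]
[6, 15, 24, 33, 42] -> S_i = 6 + 9*i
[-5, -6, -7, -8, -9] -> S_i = -5 + -1*i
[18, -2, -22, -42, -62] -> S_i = 18 + -20*i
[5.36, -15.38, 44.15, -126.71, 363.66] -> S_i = 5.36*(-2.87)^i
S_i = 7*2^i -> [7, 14, 28, 56, 112]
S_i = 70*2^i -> [70, 140, 280, 560, 1120]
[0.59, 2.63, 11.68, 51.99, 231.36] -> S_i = 0.59*4.45^i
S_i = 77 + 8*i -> [77, 85, 93, 101, 109]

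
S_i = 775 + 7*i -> [775, 782, 789, 796, 803]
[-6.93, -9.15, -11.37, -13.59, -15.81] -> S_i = -6.93 + -2.22*i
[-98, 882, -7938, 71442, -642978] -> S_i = -98*-9^i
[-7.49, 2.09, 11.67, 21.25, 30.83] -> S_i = -7.49 + 9.58*i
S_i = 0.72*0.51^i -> [0.72, 0.37, 0.19, 0.1, 0.05]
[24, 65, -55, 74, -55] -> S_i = Random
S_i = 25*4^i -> [25, 100, 400, 1600, 6400]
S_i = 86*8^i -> [86, 688, 5504, 44032, 352256]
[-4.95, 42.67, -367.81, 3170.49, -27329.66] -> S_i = -4.95*(-8.62)^i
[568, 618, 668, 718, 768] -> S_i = 568 + 50*i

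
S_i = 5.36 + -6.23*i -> [5.36, -0.87, -7.1, -13.33, -19.56]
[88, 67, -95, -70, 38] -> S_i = Random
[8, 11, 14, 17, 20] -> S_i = 8 + 3*i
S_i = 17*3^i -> [17, 51, 153, 459, 1377]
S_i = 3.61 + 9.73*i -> [3.61, 13.34, 23.07, 32.8, 42.53]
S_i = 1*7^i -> [1, 7, 49, 343, 2401]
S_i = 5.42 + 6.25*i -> [5.42, 11.67, 17.92, 24.17, 30.42]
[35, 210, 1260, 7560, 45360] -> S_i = 35*6^i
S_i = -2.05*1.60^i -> [-2.05, -3.28, -5.25, -8.4, -13.43]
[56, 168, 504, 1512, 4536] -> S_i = 56*3^i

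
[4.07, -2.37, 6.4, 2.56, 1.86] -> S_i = Random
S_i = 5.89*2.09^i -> [5.89, 12.31, 25.73, 53.77, 112.38]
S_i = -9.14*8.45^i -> [-9.14, -77.23, -652.62, -5514.63, -46598.62]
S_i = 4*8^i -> [4, 32, 256, 2048, 16384]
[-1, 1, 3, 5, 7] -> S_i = -1 + 2*i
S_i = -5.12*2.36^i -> [-5.12, -12.08, -28.52, -67.3, -158.82]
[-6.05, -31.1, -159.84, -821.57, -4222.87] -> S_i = -6.05*5.14^i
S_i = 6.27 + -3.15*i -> [6.27, 3.12, -0.03, -3.18, -6.33]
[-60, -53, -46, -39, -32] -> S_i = -60 + 7*i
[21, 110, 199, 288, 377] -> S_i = 21 + 89*i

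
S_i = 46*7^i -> [46, 322, 2254, 15778, 110446]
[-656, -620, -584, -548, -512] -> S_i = -656 + 36*i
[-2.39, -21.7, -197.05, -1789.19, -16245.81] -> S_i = -2.39*9.08^i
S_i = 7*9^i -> [7, 63, 567, 5103, 45927]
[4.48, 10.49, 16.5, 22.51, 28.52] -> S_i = 4.48 + 6.01*i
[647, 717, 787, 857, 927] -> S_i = 647 + 70*i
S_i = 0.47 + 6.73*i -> [0.47, 7.2, 13.93, 20.66, 27.39]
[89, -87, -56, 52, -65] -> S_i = Random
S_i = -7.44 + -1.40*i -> [-7.44, -8.84, -10.24, -11.64, -13.04]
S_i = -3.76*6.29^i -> [-3.76, -23.65, -148.76, -935.71, -5885.6]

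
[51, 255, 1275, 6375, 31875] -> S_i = 51*5^i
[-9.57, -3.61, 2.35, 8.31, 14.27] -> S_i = -9.57 + 5.96*i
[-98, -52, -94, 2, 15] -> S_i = Random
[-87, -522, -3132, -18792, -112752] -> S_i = -87*6^i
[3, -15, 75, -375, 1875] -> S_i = 3*-5^i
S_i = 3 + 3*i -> [3, 6, 9, 12, 15]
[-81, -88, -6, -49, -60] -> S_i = Random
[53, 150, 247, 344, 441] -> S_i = 53 + 97*i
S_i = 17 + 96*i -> [17, 113, 209, 305, 401]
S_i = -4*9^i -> [-4, -36, -324, -2916, -26244]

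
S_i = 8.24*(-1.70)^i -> [8.24, -14.01, 23.81, -40.48, 68.82]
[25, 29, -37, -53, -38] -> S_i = Random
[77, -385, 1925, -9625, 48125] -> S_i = 77*-5^i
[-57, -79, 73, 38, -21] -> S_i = Random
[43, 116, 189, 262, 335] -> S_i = 43 + 73*i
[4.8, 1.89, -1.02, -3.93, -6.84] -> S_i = 4.80 + -2.91*i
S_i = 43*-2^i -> [43, -86, 172, -344, 688]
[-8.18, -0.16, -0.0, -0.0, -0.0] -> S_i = -8.18*0.02^i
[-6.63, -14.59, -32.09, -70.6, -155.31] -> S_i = -6.63*2.20^i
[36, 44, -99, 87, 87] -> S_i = Random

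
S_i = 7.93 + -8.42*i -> [7.93, -0.49, -8.91, -17.33, -25.75]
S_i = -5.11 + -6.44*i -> [-5.11, -11.55, -17.99, -24.43, -30.87]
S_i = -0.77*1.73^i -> [-0.77, -1.33, -2.3, -3.99, -6.9]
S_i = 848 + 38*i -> [848, 886, 924, 962, 1000]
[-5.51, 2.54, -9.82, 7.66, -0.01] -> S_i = Random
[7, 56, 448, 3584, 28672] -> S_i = 7*8^i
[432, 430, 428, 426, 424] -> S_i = 432 + -2*i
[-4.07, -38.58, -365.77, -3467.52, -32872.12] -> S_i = -4.07*9.48^i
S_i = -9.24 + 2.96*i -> [-9.24, -6.28, -3.32, -0.36, 2.6]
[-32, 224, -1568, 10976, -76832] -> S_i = -32*-7^i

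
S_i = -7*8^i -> [-7, -56, -448, -3584, -28672]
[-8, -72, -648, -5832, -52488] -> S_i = -8*9^i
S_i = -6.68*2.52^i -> [-6.68, -16.83, -42.42, -106.9, -269.39]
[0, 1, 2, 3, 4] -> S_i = 0 + 1*i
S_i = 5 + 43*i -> [5, 48, 91, 134, 177]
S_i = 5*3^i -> [5, 15, 45, 135, 405]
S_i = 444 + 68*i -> [444, 512, 580, 648, 716]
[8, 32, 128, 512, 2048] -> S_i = 8*4^i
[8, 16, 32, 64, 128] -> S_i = 8*2^i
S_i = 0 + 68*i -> [0, 68, 136, 204, 272]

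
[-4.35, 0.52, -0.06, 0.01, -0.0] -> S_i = -4.35*(-0.12)^i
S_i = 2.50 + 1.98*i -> [2.5, 4.48, 6.46, 8.44, 10.42]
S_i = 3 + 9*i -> [3, 12, 21, 30, 39]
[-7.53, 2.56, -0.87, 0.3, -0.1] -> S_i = -7.53*(-0.34)^i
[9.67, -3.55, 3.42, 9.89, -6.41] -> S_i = Random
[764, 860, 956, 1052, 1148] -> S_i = 764 + 96*i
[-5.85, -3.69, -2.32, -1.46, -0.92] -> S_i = -5.85*0.63^i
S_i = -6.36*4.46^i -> [-6.36, -28.37, -126.51, -564.24, -2516.5]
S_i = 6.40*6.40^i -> [6.4, 40.96, 262.14, 1677.72, 10737.42]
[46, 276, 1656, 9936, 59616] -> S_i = 46*6^i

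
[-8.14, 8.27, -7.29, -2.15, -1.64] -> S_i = Random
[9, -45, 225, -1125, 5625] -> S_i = 9*-5^i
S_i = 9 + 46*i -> [9, 55, 101, 147, 193]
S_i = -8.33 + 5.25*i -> [-8.33, -3.08, 2.17, 7.42, 12.67]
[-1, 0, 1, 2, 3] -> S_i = -1 + 1*i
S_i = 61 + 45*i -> [61, 106, 151, 196, 241]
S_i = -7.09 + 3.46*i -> [-7.09, -3.63, -0.17, 3.29, 6.75]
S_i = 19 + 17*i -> [19, 36, 53, 70, 87]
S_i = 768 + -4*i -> [768, 764, 760, 756, 752]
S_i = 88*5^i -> [88, 440, 2200, 11000, 55000]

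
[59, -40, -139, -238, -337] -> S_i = 59 + -99*i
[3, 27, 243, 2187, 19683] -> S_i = 3*9^i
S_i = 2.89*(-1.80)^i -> [2.89, -5.2, 9.36, -16.85, 30.34]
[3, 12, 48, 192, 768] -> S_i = 3*4^i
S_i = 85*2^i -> [85, 170, 340, 680, 1360]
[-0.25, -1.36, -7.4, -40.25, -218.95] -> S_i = -0.25*5.44^i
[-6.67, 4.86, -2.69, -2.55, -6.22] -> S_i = Random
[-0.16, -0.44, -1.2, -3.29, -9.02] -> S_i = -0.16*2.74^i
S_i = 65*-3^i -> [65, -195, 585, -1755, 5265]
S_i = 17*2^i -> [17, 34, 68, 136, 272]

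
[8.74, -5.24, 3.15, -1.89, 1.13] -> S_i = 8.74*(-0.60)^i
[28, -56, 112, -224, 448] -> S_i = 28*-2^i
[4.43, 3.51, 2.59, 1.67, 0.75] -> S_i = 4.43 + -0.92*i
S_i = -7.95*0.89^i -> [-7.95, -7.08, -6.3, -5.6, -4.99]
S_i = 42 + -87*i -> [42, -45, -132, -219, -306]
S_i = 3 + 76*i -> [3, 79, 155, 231, 307]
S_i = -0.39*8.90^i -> [-0.39, -3.47, -30.89, -274.94, -2446.95]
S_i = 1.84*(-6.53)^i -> [1.84, -12.02, 78.46, -512.34, 3345.57]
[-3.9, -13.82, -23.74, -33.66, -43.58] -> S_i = -3.90 + -9.92*i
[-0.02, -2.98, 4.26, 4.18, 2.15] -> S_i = Random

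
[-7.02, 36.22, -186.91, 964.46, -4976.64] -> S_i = -7.02*(-5.16)^i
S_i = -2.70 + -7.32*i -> [-2.7, -10.02, -17.34, -24.66, -31.98]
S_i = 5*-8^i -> [5, -40, 320, -2560, 20480]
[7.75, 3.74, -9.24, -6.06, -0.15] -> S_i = Random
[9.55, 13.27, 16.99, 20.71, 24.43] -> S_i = 9.55 + 3.72*i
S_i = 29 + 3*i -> [29, 32, 35, 38, 41]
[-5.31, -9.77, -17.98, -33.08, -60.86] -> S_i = -5.31*1.84^i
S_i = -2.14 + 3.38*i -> [-2.14, 1.24, 4.62, 8.0, 11.38]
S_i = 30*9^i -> [30, 270, 2430, 21870, 196830]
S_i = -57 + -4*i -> [-57, -61, -65, -69, -73]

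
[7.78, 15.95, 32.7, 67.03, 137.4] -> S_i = 7.78*2.05^i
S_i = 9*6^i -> [9, 54, 324, 1944, 11664]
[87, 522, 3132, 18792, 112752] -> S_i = 87*6^i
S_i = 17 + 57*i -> [17, 74, 131, 188, 245]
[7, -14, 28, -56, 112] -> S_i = 7*-2^i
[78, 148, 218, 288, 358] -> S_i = 78 + 70*i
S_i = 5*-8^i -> [5, -40, 320, -2560, 20480]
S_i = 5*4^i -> [5, 20, 80, 320, 1280]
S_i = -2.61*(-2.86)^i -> [-2.61, 7.46, -21.35, 61.06, -174.62]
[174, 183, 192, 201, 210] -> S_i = 174 + 9*i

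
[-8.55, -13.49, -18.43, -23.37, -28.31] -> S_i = -8.55 + -4.94*i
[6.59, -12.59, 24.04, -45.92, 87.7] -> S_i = 6.59*(-1.91)^i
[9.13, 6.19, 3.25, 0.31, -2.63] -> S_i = 9.13 + -2.94*i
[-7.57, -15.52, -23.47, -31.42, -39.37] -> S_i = -7.57 + -7.95*i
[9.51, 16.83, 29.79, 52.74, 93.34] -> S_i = 9.51*1.77^i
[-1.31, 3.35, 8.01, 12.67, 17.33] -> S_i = -1.31 + 4.66*i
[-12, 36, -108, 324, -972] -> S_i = -12*-3^i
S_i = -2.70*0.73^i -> [-2.7, -1.97, -1.44, -1.05, -0.77]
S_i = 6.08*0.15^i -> [6.08, 0.91, 0.14, 0.02, 0.0]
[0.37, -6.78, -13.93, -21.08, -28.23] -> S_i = 0.37 + -7.15*i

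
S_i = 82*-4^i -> [82, -328, 1312, -5248, 20992]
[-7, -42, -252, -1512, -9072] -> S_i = -7*6^i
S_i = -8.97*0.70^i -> [-8.97, -6.28, -4.4, -3.08, -2.15]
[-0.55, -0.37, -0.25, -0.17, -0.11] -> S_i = -0.55*0.67^i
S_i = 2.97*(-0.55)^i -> [2.97, -1.63, 0.9, -0.49, 0.27]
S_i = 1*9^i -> [1, 9, 81, 729, 6561]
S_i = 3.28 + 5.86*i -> [3.28, 9.14, 15.0, 20.86, 26.72]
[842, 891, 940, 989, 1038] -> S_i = 842 + 49*i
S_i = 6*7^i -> [6, 42, 294, 2058, 14406]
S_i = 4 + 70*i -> [4, 74, 144, 214, 284]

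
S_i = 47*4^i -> [47, 188, 752, 3008, 12032]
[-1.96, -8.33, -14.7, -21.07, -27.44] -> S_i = -1.96 + -6.37*i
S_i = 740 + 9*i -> [740, 749, 758, 767, 776]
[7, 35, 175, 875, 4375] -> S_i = 7*5^i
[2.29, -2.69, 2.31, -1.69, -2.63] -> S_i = Random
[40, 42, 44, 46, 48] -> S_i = 40 + 2*i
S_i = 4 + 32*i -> [4, 36, 68, 100, 132]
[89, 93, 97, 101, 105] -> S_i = 89 + 4*i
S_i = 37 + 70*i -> [37, 107, 177, 247, 317]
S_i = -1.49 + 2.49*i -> [-1.49, 1.0, 3.49, 5.98, 8.47]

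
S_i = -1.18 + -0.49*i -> [-1.18, -1.67, -2.16, -2.65, -3.14]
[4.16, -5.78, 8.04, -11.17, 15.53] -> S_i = 4.16*(-1.39)^i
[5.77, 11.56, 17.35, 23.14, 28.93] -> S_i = 5.77 + 5.79*i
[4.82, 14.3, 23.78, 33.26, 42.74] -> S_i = 4.82 + 9.48*i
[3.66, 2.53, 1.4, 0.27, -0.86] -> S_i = 3.66 + -1.13*i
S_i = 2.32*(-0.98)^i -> [2.32, -2.27, 2.23, -2.18, 2.14]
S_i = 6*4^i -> [6, 24, 96, 384, 1536]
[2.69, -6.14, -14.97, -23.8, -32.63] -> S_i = 2.69 + -8.83*i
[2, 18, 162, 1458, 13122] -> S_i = 2*9^i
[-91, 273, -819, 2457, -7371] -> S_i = -91*-3^i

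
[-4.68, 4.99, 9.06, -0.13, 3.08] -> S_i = Random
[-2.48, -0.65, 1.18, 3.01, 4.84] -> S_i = -2.48 + 1.83*i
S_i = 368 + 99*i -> [368, 467, 566, 665, 764]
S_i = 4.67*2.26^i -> [4.67, 10.55, 23.85, 53.91, 121.83]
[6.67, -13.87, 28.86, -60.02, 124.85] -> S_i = 6.67*(-2.08)^i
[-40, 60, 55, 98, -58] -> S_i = Random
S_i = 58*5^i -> [58, 290, 1450, 7250, 36250]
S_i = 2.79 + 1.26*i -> [2.79, 4.05, 5.31, 6.57, 7.83]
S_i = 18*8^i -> [18, 144, 1152, 9216, 73728]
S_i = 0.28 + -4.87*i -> [0.28, -4.59, -9.46, -14.33, -19.2]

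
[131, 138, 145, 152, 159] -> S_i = 131 + 7*i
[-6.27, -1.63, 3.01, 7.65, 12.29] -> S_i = -6.27 + 4.64*i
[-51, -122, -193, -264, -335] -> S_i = -51 + -71*i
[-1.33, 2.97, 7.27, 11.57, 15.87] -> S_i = -1.33 + 4.30*i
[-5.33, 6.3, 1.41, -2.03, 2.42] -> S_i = Random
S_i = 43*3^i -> [43, 129, 387, 1161, 3483]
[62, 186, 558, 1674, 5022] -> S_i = 62*3^i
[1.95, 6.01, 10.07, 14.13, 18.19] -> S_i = 1.95 + 4.06*i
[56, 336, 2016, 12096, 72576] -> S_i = 56*6^i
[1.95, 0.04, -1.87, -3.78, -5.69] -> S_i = 1.95 + -1.91*i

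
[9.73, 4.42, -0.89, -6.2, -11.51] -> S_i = 9.73 + -5.31*i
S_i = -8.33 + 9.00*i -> [-8.33, 0.67, 9.67, 18.67, 27.67]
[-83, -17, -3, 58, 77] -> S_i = Random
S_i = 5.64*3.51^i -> [5.64, 19.8, 69.49, 243.89, 856.07]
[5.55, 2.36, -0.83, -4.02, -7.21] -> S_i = 5.55 + -3.19*i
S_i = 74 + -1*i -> [74, 73, 72, 71, 70]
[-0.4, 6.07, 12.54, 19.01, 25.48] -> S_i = -0.40 + 6.47*i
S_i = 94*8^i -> [94, 752, 6016, 48128, 385024]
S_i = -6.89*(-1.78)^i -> [-6.89, 12.26, -21.83, 38.86, -69.17]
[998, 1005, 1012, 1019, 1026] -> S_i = 998 + 7*i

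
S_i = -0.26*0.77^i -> [-0.26, -0.2, -0.15, -0.12, -0.09]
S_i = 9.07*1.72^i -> [9.07, 15.6, 26.83, 46.15, 79.38]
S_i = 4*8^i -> [4, 32, 256, 2048, 16384]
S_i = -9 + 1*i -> [-9, -8, -7, -6, -5]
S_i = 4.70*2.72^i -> [4.7, 12.78, 34.77, 94.58, 257.26]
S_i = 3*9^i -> [3, 27, 243, 2187, 19683]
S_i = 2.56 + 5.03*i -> [2.56, 7.59, 12.62, 17.65, 22.68]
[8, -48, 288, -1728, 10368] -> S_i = 8*-6^i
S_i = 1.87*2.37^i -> [1.87, 4.43, 10.5, 24.89, 59.0]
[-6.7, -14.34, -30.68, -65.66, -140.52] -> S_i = -6.70*2.14^i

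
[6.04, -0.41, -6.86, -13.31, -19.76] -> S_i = 6.04 + -6.45*i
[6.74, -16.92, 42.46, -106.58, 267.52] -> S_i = 6.74*(-2.51)^i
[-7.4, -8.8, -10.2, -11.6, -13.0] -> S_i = -7.40 + -1.40*i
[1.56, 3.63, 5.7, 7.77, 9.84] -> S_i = 1.56 + 2.07*i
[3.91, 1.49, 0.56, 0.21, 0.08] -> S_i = 3.91*0.38^i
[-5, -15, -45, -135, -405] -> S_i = -5*3^i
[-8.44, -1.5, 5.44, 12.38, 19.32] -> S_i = -8.44 + 6.94*i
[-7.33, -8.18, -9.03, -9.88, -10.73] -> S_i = -7.33 + -0.85*i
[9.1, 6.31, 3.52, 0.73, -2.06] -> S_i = 9.10 + -2.79*i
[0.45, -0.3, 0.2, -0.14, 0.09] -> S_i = 0.45*(-0.67)^i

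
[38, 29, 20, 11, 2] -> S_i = 38 + -9*i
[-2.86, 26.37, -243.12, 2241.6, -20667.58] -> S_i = -2.86*(-9.22)^i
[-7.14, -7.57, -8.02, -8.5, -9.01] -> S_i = -7.14*1.06^i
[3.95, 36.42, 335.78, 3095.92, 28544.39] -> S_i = 3.95*9.22^i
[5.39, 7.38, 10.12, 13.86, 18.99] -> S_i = 5.39*1.37^i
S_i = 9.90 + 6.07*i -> [9.9, 15.97, 22.04, 28.11, 34.18]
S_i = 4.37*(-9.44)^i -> [4.37, -41.25, 389.43, -3676.19, 34703.19]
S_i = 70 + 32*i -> [70, 102, 134, 166, 198]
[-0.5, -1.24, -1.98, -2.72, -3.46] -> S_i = -0.50 + -0.74*i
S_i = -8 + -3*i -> [-8, -11, -14, -17, -20]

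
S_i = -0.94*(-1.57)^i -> [-0.94, 1.48, -2.32, 3.64, -5.71]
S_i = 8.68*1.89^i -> [8.68, 16.41, 31.01, 58.6, 110.76]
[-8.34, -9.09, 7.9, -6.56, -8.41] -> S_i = Random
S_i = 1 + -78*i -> [1, -77, -155, -233, -311]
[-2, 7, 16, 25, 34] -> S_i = -2 + 9*i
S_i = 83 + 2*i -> [83, 85, 87, 89, 91]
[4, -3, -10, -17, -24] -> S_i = 4 + -7*i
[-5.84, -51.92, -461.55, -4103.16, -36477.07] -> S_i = -5.84*8.89^i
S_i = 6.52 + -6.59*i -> [6.52, -0.07, -6.66, -13.25, -19.84]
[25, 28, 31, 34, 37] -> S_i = 25 + 3*i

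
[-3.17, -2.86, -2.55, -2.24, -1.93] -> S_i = -3.17 + 0.31*i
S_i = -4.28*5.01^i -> [-4.28, -21.44, -107.43, -538.22, -2696.46]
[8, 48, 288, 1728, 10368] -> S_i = 8*6^i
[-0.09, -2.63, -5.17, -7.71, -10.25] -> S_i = -0.09 + -2.54*i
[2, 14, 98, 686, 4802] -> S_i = 2*7^i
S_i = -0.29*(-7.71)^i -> [-0.29, 2.24, -17.24, 132.91, -1024.74]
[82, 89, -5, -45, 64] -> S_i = Random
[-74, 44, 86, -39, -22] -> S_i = Random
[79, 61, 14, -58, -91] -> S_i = Random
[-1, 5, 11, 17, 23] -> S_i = -1 + 6*i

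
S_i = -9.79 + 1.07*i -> [-9.79, -8.72, -7.65, -6.58, -5.51]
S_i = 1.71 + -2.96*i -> [1.71, -1.25, -4.21, -7.17, -10.13]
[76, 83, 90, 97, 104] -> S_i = 76 + 7*i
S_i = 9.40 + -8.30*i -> [9.4, 1.1, -7.2, -15.5, -23.8]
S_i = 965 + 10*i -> [965, 975, 985, 995, 1005]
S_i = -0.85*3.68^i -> [-0.85, -3.13, -11.51, -42.36, -155.89]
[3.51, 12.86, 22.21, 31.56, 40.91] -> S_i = 3.51 + 9.35*i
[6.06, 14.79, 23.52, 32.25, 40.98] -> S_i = 6.06 + 8.73*i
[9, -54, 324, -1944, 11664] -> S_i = 9*-6^i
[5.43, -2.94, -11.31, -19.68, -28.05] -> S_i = 5.43 + -8.37*i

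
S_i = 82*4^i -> [82, 328, 1312, 5248, 20992]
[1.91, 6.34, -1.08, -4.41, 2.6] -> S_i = Random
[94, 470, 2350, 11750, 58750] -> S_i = 94*5^i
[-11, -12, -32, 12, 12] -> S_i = Random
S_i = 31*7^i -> [31, 217, 1519, 10633, 74431]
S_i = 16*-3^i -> [16, -48, 144, -432, 1296]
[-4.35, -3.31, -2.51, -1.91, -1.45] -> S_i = -4.35*0.76^i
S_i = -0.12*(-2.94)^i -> [-0.12, 0.35, -1.04, 3.05, -8.97]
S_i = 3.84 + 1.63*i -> [3.84, 5.47, 7.1, 8.73, 10.36]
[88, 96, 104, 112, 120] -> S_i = 88 + 8*i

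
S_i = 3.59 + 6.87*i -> [3.59, 10.46, 17.33, 24.2, 31.07]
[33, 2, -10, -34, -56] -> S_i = Random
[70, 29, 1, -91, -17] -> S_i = Random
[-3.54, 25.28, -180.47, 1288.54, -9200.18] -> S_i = -3.54*(-7.14)^i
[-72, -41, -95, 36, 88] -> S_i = Random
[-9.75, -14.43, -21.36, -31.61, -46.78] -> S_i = -9.75*1.48^i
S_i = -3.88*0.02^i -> [-3.88, -0.08, -0.0, -0.0, -0.0]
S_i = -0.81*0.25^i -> [-0.81, -0.2, -0.05, -0.01, -0.0]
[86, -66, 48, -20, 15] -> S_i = Random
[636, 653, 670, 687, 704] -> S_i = 636 + 17*i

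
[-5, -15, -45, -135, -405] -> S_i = -5*3^i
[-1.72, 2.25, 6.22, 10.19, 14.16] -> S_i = -1.72 + 3.97*i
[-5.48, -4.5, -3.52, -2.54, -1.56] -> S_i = -5.48 + 0.98*i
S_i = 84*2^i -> [84, 168, 336, 672, 1344]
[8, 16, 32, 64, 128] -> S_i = 8*2^i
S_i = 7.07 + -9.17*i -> [7.07, -2.1, -11.27, -20.44, -29.61]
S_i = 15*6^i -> [15, 90, 540, 3240, 19440]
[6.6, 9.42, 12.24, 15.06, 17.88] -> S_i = 6.60 + 2.82*i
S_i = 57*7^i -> [57, 399, 2793, 19551, 136857]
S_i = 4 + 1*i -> [4, 5, 6, 7, 8]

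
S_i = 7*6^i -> [7, 42, 252, 1512, 9072]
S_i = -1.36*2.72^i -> [-1.36, -3.7, -10.06, -27.37, -74.44]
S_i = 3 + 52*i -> [3, 55, 107, 159, 211]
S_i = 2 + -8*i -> [2, -6, -14, -22, -30]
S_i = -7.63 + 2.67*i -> [-7.63, -4.96, -2.29, 0.38, 3.05]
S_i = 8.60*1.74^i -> [8.6, 14.96, 26.04, 45.31, 78.83]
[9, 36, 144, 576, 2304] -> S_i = 9*4^i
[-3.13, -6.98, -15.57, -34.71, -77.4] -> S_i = -3.13*2.23^i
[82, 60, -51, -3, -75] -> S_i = Random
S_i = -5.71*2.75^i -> [-5.71, -15.7, -43.18, -118.75, -326.56]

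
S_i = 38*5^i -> [38, 190, 950, 4750, 23750]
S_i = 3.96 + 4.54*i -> [3.96, 8.5, 13.04, 17.58, 22.12]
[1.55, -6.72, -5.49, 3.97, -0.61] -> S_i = Random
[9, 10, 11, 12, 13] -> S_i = 9 + 1*i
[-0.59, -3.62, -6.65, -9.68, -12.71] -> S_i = -0.59 + -3.03*i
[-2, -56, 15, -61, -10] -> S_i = Random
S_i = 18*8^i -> [18, 144, 1152, 9216, 73728]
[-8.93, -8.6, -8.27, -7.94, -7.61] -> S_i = -8.93 + 0.33*i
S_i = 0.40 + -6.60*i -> [0.4, -6.2, -12.8, -19.4, -26.0]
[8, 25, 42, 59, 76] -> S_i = 8 + 17*i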